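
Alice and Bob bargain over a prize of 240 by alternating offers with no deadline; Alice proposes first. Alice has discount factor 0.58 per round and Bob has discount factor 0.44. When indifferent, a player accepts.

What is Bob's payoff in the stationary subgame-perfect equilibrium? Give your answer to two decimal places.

59.55

In a stationary SPE each proposer offers the other exactly their discounted continuation value.
If Alice keeps x when proposing and Bob keeps y when proposing, then x = 240 − 0.44y and y = 240 − 0.58x.
Solving: x = 240(1 − 0.44) / (1 − 0.58·0.44) = 134.4 / 0.7448 ≈ 180.4511.
Bob gets 240 − 180.4511 ≈ 59.5489.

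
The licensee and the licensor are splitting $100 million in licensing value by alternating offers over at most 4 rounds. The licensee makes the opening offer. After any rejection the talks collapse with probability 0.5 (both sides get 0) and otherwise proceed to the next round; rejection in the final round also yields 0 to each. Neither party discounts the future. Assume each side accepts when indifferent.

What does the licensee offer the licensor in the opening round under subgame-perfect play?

Round 4 (the licensor proposes): rejection yields 0 for the licensee; the licensor offers 0 and keeps 100.
Round 3 (the licensee proposes): rejecting gives the licensor an expected 0.5 × 100 = 50; the licensee offers that and keeps 50.
Round 2 (the licensor proposes): rejecting gives the licensee an expected 0.5 × 50 = 25. The licensor offers 25 and keeps 100 − 25 = 75.
Round 1 (the licensee proposes): rejecting gives the licensor an expected 0.5 × 75 = 37.5. The licensee offers 37.5 and keeps 100 − 37.5 = 62.5.

37.5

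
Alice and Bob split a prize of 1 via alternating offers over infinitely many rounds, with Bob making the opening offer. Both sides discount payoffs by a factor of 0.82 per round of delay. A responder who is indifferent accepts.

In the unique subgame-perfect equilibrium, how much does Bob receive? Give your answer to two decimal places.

0.55

In a stationary SPE each proposer offers the other exactly their discounted continuation value.
If Bob keeps x when proposing and Alice keeps y when proposing, then x = 1 − 0.82y and y = 1 − 0.82x.
Solving: x = 1(1 − 0.82) / (1 − 0.82·0.82) = 0.18 / 0.3276 ≈ 0.5495.
Alice gets 1 − 0.5495 ≈ 0.4505.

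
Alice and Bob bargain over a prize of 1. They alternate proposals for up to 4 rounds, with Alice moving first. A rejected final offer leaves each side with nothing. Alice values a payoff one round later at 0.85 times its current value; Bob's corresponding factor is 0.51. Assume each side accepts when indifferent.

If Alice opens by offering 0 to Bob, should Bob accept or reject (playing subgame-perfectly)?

Work out Bob's continuation value if the offer is rejected.
Round 4 (Bob proposes): Alice will accept anything ≥ 0, so Bob offers 0 and keeps 1.
Round 3 (Alice proposes): Bob can get 1 next round, worth 0.51 × 1 = 0.51 now. Alice offers 0.51 and keeps 1 − 0.51 = 0.49.
Round 2 (Bob proposes): Alice can get 0.49 next round, worth 0.85 × 0.49 = 0.4165 now; Bob offers that and keeps 0.5835.
So by rejecting in round 1, Bob gets 0.5835 next round, worth 0.51 × 0.5835 = 0.297585 now.
Offer 0 < 0.297585, so Bob rejects.

Reject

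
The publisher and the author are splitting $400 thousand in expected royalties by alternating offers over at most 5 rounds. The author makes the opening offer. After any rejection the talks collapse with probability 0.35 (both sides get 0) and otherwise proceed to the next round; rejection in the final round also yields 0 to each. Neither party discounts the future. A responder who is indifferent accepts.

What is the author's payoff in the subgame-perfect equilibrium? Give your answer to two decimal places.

270.55

Round 5 (the author proposes): rejection yields 0 for the publisher; the author offers 0 and keeps 400.
Round 4 (the publisher proposes): rejecting gives the author an expected 0.65 × 400 = 260; the publisher offers that and keeps 140.
Round 3 (the author proposes): rejecting gives the publisher an expected 0.65 × 140 = 91. The author offers 91 and keeps 400 − 91 = 309.
Round 2 (the publisher proposes): rejecting gives the author an expected 0.65 × 309 = 200.85; the publisher offers that and keeps 199.15.
Round 1 (the author proposes): rejecting gives the publisher an expected 0.65 × 199.15 = 129.4475. The author offers 129.4475 and keeps 400 − 129.4475 = 270.5525.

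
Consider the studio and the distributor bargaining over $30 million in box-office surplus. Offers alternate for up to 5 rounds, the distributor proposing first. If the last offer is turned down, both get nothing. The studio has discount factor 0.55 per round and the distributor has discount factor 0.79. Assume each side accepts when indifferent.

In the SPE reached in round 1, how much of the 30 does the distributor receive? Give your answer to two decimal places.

25.03

Round 5 (the distributor proposes): rejection yields 0 for the studio; the distributor offers 0 and keeps 30.
Round 4 (the studio proposes): the distributor can get 30 next round, worth 0.79 × 30 = 23.7 now; the studio offers that and keeps 6.3.
Round 3 (the distributor proposes): the studio can get 6.3 next round, worth 0.55 × 6.3 = 3.465 now; the distributor offers that and keeps 26.535.
Round 2 (the studio proposes): the distributor can get 26.535 next round, worth 0.79 × 26.535 = 20.96265 now. The studio offers 20.96265 and keeps 30 − 20.96265 = 9.03735.
Round 1 (the distributor proposes): the studio can get 9.03735 next round, worth 0.55 × 9.03735 = 4.9705425 now, so the distributor offers 4.9705425, keeping 25.0294575.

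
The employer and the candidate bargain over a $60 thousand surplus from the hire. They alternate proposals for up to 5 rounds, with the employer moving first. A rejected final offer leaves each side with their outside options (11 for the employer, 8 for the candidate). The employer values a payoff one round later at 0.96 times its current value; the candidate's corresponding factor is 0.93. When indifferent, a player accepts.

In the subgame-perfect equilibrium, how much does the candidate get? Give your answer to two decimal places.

10.60

By backward induction:
Round 5 (the employer proposes): the candidate gets 8 if talks fail, so the employer offers 8 and keeps 52.
Round 4 (the candidate proposes): the employer can get 52 next round, worth 0.96 × 52 = 49.92 now, so the candidate offers 49.92, keeping 10.08.
Round 3 (the employer proposes): the candidate can get 10.08 next round, worth 0.93 × 10.08 = 9.3744 now; the employer offers that and keeps 50.6256.
Round 2 (the candidate proposes): the employer can get 50.6256 next round, worth 0.96 × 50.6256 = 48.600576 now. The candidate offers 48.600576 and keeps 60 − 48.600576 = 11.399424.
Round 1 (the employer proposes): the candidate can get 11.399424 next round, worth 0.93 × 11.399424 = 10.60146432 now. The employer offers 10.60146432 and keeps 60 − 10.60146432 = 49.39853568.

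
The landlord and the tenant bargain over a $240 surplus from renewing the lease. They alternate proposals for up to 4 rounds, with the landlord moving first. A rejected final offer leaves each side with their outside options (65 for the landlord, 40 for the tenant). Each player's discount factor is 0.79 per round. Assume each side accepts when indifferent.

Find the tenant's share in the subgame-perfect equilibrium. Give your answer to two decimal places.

126.10

Round 4 (the tenant proposes): the landlord gets 65 if talks fail, so the tenant offers 65 and keeps 175.
Round 3 (the landlord proposes): the tenant can get 175 next round, worth 0.79 × 175 = 138.25 now; the landlord offers that and keeps 101.75.
Round 2 (the tenant proposes): the landlord can get 101.75 next round, worth 0.79 × 101.75 = 80.3825 now, so the tenant offers 80.3825, keeping 159.6175.
Round 1 (the landlord proposes): the tenant can get 159.6175 next round, worth 0.79 × 159.6175 = 126.097825 now; the landlord offers that and keeps 113.902175.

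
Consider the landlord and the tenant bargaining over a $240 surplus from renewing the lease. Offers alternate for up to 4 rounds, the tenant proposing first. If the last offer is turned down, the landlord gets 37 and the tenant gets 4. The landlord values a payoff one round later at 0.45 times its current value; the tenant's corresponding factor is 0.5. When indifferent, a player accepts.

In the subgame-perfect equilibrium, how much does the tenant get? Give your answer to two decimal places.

Round 4 (the landlord proposes): the tenant gets 4 if talks fail, so the landlord offers 4 and keeps 236.
Round 3 (the tenant proposes): the landlord can get 236 next round, worth 0.45 × 236 = 106.2 now; the tenant offers that and keeps 133.8.
Round 2 (the landlord proposes): the tenant can get 133.8 next round, worth 0.5 × 133.8 = 66.9 now. The landlord offers 66.9 and keeps 240 − 66.9 = 173.1.
Round 1 (the tenant proposes): the landlord can get 173.1 next round, worth 0.45 × 173.1 = 77.895 now, so the tenant offers 77.895, keeping 162.105.

162.11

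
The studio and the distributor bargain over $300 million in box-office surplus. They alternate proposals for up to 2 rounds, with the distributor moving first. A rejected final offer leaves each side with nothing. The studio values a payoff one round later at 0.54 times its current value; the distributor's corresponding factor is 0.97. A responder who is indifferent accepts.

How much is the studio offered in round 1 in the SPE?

162

Round 2 (the studio proposes): rejection yields 0 for the distributor; the studio offers 0 and keeps 300.
Round 1 (the distributor proposes): the studio can get 300 next round, worth 0.54 × 300 = 162 now. The distributor offers 162 and keeps 300 − 162 = 138.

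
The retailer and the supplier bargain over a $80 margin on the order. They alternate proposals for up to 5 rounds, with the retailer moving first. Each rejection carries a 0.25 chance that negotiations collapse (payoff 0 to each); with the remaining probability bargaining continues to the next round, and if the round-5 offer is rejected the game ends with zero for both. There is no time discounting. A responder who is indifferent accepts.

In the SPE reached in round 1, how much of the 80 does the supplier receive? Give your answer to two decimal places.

23.44

Round 5 (the retailer proposes): the supplier will accept anything ≥ 0, so the retailer offers 0 and keeps 80.
Round 4 (the supplier proposes): rejecting gives the retailer an expected 0.75 × 80 = 60, so the supplier offers 60, keeping 20.
Round 3 (the retailer proposes): rejecting gives the supplier an expected 0.75 × 20 = 15. The retailer offers 15 and keeps 80 − 15 = 65.
Round 2 (the supplier proposes): rejecting gives the retailer an expected 0.75 × 65 = 48.75, so the supplier offers 48.75, keeping 31.25.
Round 1 (the retailer proposes): rejecting gives the supplier an expected 0.75 × 31.25 = 23.4375, so the retailer offers 23.4375, keeping 56.5625.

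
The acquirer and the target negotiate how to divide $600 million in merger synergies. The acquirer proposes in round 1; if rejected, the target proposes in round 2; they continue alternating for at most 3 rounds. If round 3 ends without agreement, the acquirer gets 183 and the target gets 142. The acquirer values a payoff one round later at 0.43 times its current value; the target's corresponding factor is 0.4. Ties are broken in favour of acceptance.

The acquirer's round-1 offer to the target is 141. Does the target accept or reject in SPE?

Reject

Work out the target's continuation value if the offer is rejected.
Round 3 (the acquirer proposes): the target gets 142 if talks fail, so the acquirer offers 142 and keeps 458.
Round 2 (the target proposes): the acquirer can get 458 next round, worth 0.43 × 458 = 196.94 now; the target offers that and keeps 403.06.
So by rejecting in round 1, the target gets 403.06 next round, worth 0.4 × 403.06 = 161.224 now.
Offer 141 < 161.224, so the target rejects.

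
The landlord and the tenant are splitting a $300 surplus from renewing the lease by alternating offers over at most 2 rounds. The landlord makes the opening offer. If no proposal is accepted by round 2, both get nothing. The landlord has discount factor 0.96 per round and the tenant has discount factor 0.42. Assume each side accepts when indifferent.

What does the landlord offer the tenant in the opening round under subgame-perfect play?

Round 2 (the tenant proposes): the landlord will accept anything ≥ 0, so the tenant offers 0 and keeps 300.
Round 1 (the landlord proposes): the tenant can get 300 next round, worth 0.42 × 300 = 126 now; the landlord offers that and keeps 174.

126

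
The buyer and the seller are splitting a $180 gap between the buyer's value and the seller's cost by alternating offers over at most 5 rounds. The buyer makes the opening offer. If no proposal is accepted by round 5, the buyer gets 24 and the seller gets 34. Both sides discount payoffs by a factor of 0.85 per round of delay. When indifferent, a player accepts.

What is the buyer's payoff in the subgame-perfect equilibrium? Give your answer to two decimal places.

122.72

By backward induction:
Round 5 (the buyer proposes): the seller gets 34 if talks fail, so the buyer offers 34 and keeps 146.
Round 4 (the seller proposes): the buyer can get 146 next round, worth 0.85 × 146 = 124.1 now, so the seller offers 124.1, keeping 55.9.
Round 3 (the buyer proposes): the seller can get 55.9 next round, worth 0.85 × 55.9 = 47.515 now. The buyer offers 47.515 and keeps 180 − 47.515 = 132.485.
Round 2 (the seller proposes): the buyer can get 132.485 next round, worth 0.85 × 132.485 = 112.61225 now. The seller offers 112.61225 and keeps 180 − 112.61225 = 67.38775.
Round 1 (the buyer proposes): the seller can get 67.38775 next round, worth 0.85 × 67.38775 = 57.2795875 now. The buyer offers 57.2795875 and keeps 180 − 57.2795875 = 122.7204125.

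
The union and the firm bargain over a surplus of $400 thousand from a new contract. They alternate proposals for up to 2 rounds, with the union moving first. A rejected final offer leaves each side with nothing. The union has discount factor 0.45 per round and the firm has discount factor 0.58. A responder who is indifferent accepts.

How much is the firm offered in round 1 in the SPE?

By backward induction:
Round 2 (the firm proposes): rejection yields 0 for the union; the firm offers 0 and keeps 400.
Round 1 (the union proposes): the firm can get 400 next round, worth 0.58 × 400 = 232 now; the union offers that and keeps 168.

232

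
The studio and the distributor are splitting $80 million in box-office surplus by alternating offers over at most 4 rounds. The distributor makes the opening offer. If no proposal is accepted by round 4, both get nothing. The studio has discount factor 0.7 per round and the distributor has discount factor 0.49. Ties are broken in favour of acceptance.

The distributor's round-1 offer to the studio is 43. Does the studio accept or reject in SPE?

Reject

Work out the studio's continuation value if the offer is rejected.
Round 4 (the studio proposes): the distributor will accept anything ≥ 0, so the studio offers 0 and keeps 80.
Round 3 (the distributor proposes): the studio can get 80 next round, worth 0.7 × 80 = 56 now. The distributor offers 56 and keeps 80 − 56 = 24.
Round 2 (the studio proposes): the distributor can get 24 next round, worth 0.49 × 24 = 11.76 now; the studio offers that and keeps 68.24.
So by rejecting in round 1, the studio gets 68.24 next round, worth 0.7 × 68.24 = 47.768 now.
Offer 43 < 47.768, so the studio rejects.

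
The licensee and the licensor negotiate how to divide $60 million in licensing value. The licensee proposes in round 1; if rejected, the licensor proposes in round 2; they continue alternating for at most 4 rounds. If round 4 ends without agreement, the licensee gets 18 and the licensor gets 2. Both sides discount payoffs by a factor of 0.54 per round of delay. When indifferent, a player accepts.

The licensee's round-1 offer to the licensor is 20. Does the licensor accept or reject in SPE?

Work out the licensor's continuation value if the offer is rejected.
Round 4 (the licensor proposes): the licensee gets 18 if talks fail, so the licensor offers 18 and keeps 42.
Round 3 (the licensee proposes): the licensor can get 42 next round, worth 0.54 × 42 = 22.68 now. The licensee offers 22.68 and keeps 60 − 22.68 = 37.32.
Round 2 (the licensor proposes): the licensee can get 37.32 next round, worth 0.54 × 37.32 = 20.1528 now, so the licensor offers 20.1528, keeping 39.8472.
So by rejecting in round 1, the licensor gets 39.8472 next round, worth 0.54 × 39.8472 = 21.517488 now.
Offer 20 < 21.517488, so the licensor rejects.

Reject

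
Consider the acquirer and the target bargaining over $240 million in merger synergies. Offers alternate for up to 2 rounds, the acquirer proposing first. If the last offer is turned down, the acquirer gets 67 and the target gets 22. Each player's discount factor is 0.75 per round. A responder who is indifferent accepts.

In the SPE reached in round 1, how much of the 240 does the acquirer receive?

Work backward from the last round.
Round 2 (the target proposes): the acquirer gets 67 if talks fail, so the target offers 67 and keeps 173.
Round 1 (the acquirer proposes): the target can get 173 next round, worth 0.75 × 173 = 129.75 now, so the acquirer offers 129.75, keeping 110.25.

110.25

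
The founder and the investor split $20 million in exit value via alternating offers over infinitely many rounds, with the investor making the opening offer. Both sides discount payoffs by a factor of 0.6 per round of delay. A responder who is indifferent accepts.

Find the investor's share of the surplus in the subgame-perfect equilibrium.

When the investor proposes, the founder accepts any offer worth at least 0.6 times what the founder would get by proposing next round; and vice versa.
This gives x = 20 − 0.6y and y = 20 − 0.6x, where x and y are each side's share when it proposes.
Hence (1 − 0.6·0.6)x = 20(1 − 0.6), i.e. 0.64·x = 8.
x = 12.5; the founder's share is 20 − x = 7.5.

12.5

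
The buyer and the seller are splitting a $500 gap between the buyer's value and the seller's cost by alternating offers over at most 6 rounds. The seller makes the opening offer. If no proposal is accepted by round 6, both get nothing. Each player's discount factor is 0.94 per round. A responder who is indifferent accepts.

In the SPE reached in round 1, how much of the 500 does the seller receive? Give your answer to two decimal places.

79.93

Round 6 (the buyer proposes): the seller will accept anything ≥ 0, so the buyer offers 0 and keeps 500.
Round 5 (the seller proposes): the buyer can get 500 next round, worth 0.94 × 500 = 470 now, so the seller offers 470, keeping 30.
Round 4 (the buyer proposes): the seller can get 30 next round, worth 0.94 × 30 = 28.2 now, so the buyer offers 28.2, keeping 471.8.
Round 3 (the seller proposes): the buyer can get 471.8 next round, worth 0.94 × 471.8 = 443.492 now; the seller offers that and keeps 56.508.
Round 2 (the buyer proposes): the seller can get 56.508 next round, worth 0.94 × 56.508 = 53.11752 now; the buyer offers that and keeps 446.88248.
Round 1 (the seller proposes): the buyer can get 446.88248 next round, worth 0.94 × 446.88248 = 420.0695312 now. The seller offers 420.0695312 and keeps 500 − 420.0695312 = 79.9304688.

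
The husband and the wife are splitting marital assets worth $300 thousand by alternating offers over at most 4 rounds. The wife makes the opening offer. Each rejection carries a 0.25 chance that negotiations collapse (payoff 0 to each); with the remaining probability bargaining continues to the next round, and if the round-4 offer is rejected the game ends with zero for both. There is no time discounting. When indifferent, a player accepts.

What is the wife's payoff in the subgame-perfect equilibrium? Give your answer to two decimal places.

By backward induction:
Round 4 (the husband proposes): the wife will accept anything ≥ 0, so the husband offers 0 and keeps 300.
Round 3 (the wife proposes): rejecting gives the husband an expected 0.75 × 300 = 225, so the wife offers 225, keeping 75.
Round 2 (the husband proposes): rejecting gives the wife an expected 0.75 × 75 = 56.25, so the husband offers 56.25, keeping 243.75.
Round 1 (the wife proposes): rejecting gives the husband an expected 0.75 × 243.75 = 182.8125; the wife offers that and keeps 117.1875.

117.19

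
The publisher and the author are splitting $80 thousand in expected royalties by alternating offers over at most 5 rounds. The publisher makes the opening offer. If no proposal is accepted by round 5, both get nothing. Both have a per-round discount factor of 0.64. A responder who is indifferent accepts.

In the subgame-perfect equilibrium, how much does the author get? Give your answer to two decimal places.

Round 5 (the publisher proposes): rejection yields 0 for the author; the publisher offers 0 and keeps 80.
Round 4 (the author proposes): the publisher can get 80 next round, worth 0.64 × 80 = 51.2 now; the author offers that and keeps 28.8.
Round 3 (the publisher proposes): the author can get 28.8 next round, worth 0.64 × 28.8 = 18.432 now, so the publisher offers 18.432, keeping 61.568.
Round 2 (the author proposes): the publisher can get 61.568 next round, worth 0.64 × 61.568 = 39.40352 now. The author offers 39.40352 and keeps 80 − 39.40352 = 40.59648.
Round 1 (the publisher proposes): the author can get 40.59648 next round, worth 0.64 × 40.59648 = 25.9817472 now. The publisher offers 25.9817472 and keeps 80 − 25.9817472 = 54.0182528.

25.98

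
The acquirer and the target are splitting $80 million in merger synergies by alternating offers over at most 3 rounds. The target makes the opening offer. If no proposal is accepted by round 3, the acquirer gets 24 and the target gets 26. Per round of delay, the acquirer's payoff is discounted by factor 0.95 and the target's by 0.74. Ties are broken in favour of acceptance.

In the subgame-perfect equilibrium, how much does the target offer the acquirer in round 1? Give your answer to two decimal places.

Round 3 (the target proposes): the acquirer gets 24 if talks fail, so the target offers 24 and keeps 56.
Round 2 (the acquirer proposes): the target can get 56 next round, worth 0.74 × 56 = 41.44 now; the acquirer offers that and keeps 38.56.
Round 1 (the target proposes): the acquirer can get 38.56 next round, worth 0.95 × 38.56 = 36.632 now. The target offers 36.632 and keeps 80 − 36.632 = 43.368.

36.63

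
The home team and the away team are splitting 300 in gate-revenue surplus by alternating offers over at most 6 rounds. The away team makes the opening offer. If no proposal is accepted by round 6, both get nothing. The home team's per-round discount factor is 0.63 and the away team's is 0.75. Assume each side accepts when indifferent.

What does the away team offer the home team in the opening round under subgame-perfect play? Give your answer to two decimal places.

Round 6 (the home team proposes): the away team will accept anything ≥ 0, so the home team offers 0 and keeps 300.
Round 5 (the away team proposes): the home team can get 300 next round, worth 0.63 × 300 = 189 now, so the away team offers 189, keeping 111.
Round 4 (the home team proposes): the away team can get 111 next round, worth 0.75 × 111 = 83.25 now. The home team offers 83.25 and keeps 300 − 83.25 = 216.75.
Round 3 (the away team proposes): the home team can get 216.75 next round, worth 0.63 × 216.75 = 136.5525 now; the away team offers that and keeps 163.4475.
Round 2 (the home team proposes): the away team can get 163.4475 next round, worth 0.75 × 163.4475 = 122.585625 now; the home team offers that and keeps 177.414375.
Round 1 (the away team proposes): the home team can get 177.414375 next round, worth 0.63 × 177.414375 = 111.77105625 now; the away team offers that and keeps 188.22894375.

111.77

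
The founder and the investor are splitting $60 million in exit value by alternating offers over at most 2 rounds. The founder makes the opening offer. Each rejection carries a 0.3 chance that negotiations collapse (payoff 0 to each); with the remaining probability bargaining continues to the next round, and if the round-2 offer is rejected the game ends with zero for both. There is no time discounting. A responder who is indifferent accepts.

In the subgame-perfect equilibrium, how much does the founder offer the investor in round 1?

42

Round 2 (the investor proposes): the founder will accept anything ≥ 0, so the investor offers 0 and keeps 60.
Round 1 (the founder proposes): rejecting gives the investor an expected 0.7 × 60 = 42. The founder offers 42 and keeps 60 − 42 = 18.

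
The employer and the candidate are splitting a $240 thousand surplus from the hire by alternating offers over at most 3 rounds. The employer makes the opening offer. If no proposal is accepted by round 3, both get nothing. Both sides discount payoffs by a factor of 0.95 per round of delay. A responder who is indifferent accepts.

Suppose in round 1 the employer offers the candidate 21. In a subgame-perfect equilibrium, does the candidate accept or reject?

Round 3 (the employer proposes): rejection yields 0 for the candidate; the employer offers 0 and keeps 240.
Round 2 (the candidate proposes): the employer can get 240 next round, worth 0.95 × 240 = 228 now; the candidate offers that and keeps 12.
So by rejecting in round 1, the candidate gets 12 next round, worth 0.95 × 12 = 11.4 now.
Offer 21 ≥ 11.4, so the candidate accepts.

Accept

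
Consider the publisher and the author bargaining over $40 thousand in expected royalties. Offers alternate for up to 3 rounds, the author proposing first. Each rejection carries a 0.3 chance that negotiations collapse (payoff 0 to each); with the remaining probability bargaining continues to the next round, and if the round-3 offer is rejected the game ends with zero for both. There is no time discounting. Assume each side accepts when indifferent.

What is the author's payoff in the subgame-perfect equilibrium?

By backward induction:
Round 3 (the author proposes): rejection yields 0 for the publisher; the author offers 0 and keeps 40.
Round 2 (the publisher proposes): rejecting gives the author an expected 0.7 × 40 = 28, so the publisher offers 28, keeping 12.
Round 1 (the author proposes): rejecting gives the publisher an expected 0.7 × 12 = 8.4. The author offers 8.4 and keeps 40 − 8.4 = 31.6.

31.6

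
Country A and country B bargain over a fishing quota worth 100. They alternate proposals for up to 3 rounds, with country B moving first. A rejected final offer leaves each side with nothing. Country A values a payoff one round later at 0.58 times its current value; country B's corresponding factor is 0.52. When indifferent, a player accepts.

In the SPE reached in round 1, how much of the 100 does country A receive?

By backward induction:
Round 3 (country B proposes): rejection yields 0 for country A; country B offers 0 and keeps 100.
Round 2 (country A proposes): country B can get 100 next round, worth 0.52 × 100 = 52 now. Country A offers 52 and keeps 100 − 52 = 48.
Round 1 (country B proposes): country A can get 48 next round, worth 0.58 × 48 = 27.84 now. Country B offers 27.84 and keeps 100 − 27.84 = 72.16.

27.84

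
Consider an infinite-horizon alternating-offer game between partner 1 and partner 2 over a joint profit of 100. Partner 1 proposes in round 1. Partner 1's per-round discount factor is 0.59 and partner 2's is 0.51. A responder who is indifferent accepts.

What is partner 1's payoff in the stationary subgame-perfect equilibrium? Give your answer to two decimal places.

70.09

Let x be partner 1's share when partner 1 proposes and y be partner 2's share when partner 2 proposes.
Partner 2 accepts iff offered ≥ 0.51·y, so x = 100 − 0.51y. Symmetrically y = 100 − 0.59x.
Substituting: x = 100 − 0.51(100 − 0.59x), giving x(1 − 0.59·0.51) = 100(1 − 0.51).
So x = 100 × 0.49 / 0.6991 ≈ 70.0901, and partner 2 receives 100 − x ≈ 29.9099.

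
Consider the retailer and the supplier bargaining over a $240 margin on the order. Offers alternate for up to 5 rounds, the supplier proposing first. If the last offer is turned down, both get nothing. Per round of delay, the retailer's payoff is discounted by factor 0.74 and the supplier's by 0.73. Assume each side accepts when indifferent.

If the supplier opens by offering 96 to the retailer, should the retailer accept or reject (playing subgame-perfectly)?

Accept

Round 5 (the supplier proposes): the retailer will accept anything ≥ 0, so the supplier offers 0 and keeps 240.
Round 4 (the retailer proposes): the supplier can get 240 next round, worth 0.73 × 240 = 175.2 now, so the retailer offers 175.2, keeping 64.8.
Round 3 (the supplier proposes): the retailer can get 64.8 next round, worth 0.74 × 64.8 = 47.952 now; the supplier offers that and keeps 192.048.
Round 2 (the retailer proposes): the supplier can get 192.048 next round, worth 0.73 × 192.048 = 140.19504 now, so the retailer offers 140.19504, keeping 99.80496.
So by rejecting in round 1, the retailer gets 99.80496 next round, worth 0.74 × 99.80496 = 73.8556704 now.
Offer 96 ≥ 73.8556704, so the retailer accepts.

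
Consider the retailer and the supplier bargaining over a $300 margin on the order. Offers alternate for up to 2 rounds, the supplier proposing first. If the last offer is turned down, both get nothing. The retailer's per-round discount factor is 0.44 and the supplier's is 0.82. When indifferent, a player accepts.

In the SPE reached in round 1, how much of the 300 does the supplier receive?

Round 2 (the retailer proposes): the supplier will accept anything ≥ 0, so the retailer offers 0 and keeps 300.
Round 1 (the supplier proposes): the retailer can get 300 next round, worth 0.44 × 300 = 132 now, so the supplier offers 132, keeping 168.

168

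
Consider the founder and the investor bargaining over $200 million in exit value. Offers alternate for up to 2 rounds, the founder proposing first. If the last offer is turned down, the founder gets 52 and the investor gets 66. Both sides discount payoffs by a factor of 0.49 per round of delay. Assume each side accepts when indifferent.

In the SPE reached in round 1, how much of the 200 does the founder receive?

Round 2 (the investor proposes): the founder gets 52 if talks fail, so the investor offers 52 and keeps 148.
Round 1 (the founder proposes): the investor can get 148 next round, worth 0.49 × 148 = 72.52 now, so the founder offers 72.52, keeping 127.48.

127.48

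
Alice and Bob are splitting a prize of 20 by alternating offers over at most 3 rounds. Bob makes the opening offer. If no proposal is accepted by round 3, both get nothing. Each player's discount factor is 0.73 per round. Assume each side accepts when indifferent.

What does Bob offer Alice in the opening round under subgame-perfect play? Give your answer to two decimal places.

Round 3 (Bob proposes): Alice will accept anything ≥ 0, so Bob offers 0 and keeps 20.
Round 2 (Alice proposes): Bob can get 20 next round, worth 0.73 × 20 = 14.6 now, so Alice offers 14.6, keeping 5.4.
Round 1 (Bob proposes): Alice can get 5.4 next round, worth 0.73 × 5.4 = 3.942 now; Bob offers that and keeps 16.058.

3.94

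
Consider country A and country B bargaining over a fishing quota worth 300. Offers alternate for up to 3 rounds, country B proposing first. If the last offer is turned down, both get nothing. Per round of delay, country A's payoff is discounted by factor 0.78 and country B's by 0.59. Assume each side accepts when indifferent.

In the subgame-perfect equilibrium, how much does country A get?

Round 3 (country B proposes): country A will accept anything ≥ 0, so country B offers 0 and keeps 300.
Round 2 (country A proposes): country B can get 300 next round, worth 0.59 × 300 = 177 now; country A offers that and keeps 123.
Round 1 (country B proposes): country A can get 123 next round, worth 0.78 × 123 = 95.94 now, so country B offers 95.94, keeping 204.06.

95.94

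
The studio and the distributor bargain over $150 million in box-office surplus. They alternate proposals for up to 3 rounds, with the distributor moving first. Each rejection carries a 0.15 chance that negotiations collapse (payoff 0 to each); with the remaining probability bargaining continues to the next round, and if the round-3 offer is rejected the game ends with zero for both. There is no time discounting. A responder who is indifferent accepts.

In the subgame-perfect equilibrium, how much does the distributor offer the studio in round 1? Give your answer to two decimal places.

19.13

Round 3 (the distributor proposes): rejection yields 0 for the studio; the distributor offers 0 and keeps 150.
Round 2 (the studio proposes): rejecting gives the distributor an expected 0.85 × 150 = 127.5, so the studio offers 127.5, keeping 22.5.
Round 1 (the distributor proposes): rejecting gives the studio an expected 0.85 × 22.5 = 19.125; the distributor offers that and keeps 130.875.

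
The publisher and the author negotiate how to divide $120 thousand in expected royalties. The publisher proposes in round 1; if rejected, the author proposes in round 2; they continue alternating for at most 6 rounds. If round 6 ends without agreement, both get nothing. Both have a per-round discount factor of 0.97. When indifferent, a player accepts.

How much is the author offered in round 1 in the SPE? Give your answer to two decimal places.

Round 6 (the author proposes): the publisher will accept anything ≥ 0, so the author offers 0 and keeps 120.
Round 5 (the publisher proposes): the author can get 120 next round, worth 0.97 × 120 = 116.4 now, so the publisher offers 116.4, keeping 3.6.
Round 4 (the author proposes): the publisher can get 3.6 next round, worth 0.97 × 3.6 = 3.492 now, so the author offers 3.492, keeping 116.508.
Round 3 (the publisher proposes): the author can get 116.508 next round, worth 0.97 × 116.508 = 113.01276 now. The publisher offers 113.01276 and keeps 120 − 113.01276 = 6.98724.
Round 2 (the author proposes): the publisher can get 6.98724 next round, worth 0.97 × 6.98724 = 6.7776228 now, so the author offers 6.7776228, keeping 113.2223772.
Round 1 (the publisher proposes): the author can get 113.2223772 next round, worth 0.97 × 113.2223772 = 109.825705884 now, so the publisher offers 109.825705884, keeping 10.174294116.

109.83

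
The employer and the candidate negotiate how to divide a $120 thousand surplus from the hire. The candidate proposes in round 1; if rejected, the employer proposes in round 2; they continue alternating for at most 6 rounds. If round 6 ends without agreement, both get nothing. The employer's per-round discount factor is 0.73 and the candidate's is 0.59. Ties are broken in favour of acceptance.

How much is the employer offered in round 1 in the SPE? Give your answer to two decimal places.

Solve by backward induction from round 6.
Round 6 (the employer proposes): the candidate will accept anything ≥ 0, so the employer offers 0 and keeps 120.
Round 5 (the candidate proposes): the employer can get 120 next round, worth 0.73 × 120 = 87.6 now, so the candidate offers 87.6, keeping 32.4.
Round 4 (the employer proposes): the candidate can get 32.4 next round, worth 0.59 × 32.4 = 19.116 now; the employer offers that and keeps 100.884.
Round 3 (the candidate proposes): the employer can get 100.884 next round, worth 0.73 × 100.884 = 73.64532 now. The candidate offers 73.64532 and keeps 120 − 73.64532 = 46.35468.
Round 2 (the employer proposes): the candidate can get 46.35468 next round, worth 0.59 × 46.35468 = 27.3492612 now, so the employer offers 27.3492612, keeping 92.6507388.
Round 1 (the candidate proposes): the employer can get 92.6507388 next round, worth 0.73 × 92.6507388 = 67.635039324 now. The candidate offers 67.635039324 and keeps 120 − 67.635039324 = 52.364960676.

67.64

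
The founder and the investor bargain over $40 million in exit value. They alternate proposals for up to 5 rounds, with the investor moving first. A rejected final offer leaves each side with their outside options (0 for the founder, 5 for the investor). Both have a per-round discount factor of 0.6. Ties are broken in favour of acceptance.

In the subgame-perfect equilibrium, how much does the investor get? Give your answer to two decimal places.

Round 5 (the investor proposes): rejection yields 0 for the founder; the investor offers 0 and keeps 40.
Round 4 (the founder proposes): the investor can get 40 next round, worth 0.6 × 40 = 24 now; the founder offers that and keeps 16.
Round 3 (the investor proposes): the founder can get 16 next round, worth 0.6 × 16 = 9.6 now. The investor offers 9.6 and keeps 40 − 9.6 = 30.4.
Round 2 (the founder proposes): the investor can get 30.4 next round, worth 0.6 × 30.4 = 18.24 now; the founder offers that and keeps 21.76.
Round 1 (the investor proposes): the founder can get 21.76 next round, worth 0.6 × 21.76 = 13.056 now; the investor offers that and keeps 26.944.

26.94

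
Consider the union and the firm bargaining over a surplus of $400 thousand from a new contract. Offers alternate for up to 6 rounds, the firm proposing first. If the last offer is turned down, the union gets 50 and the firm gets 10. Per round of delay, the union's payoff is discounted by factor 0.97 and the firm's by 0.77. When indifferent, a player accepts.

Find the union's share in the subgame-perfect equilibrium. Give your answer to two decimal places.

Round 6 (the union proposes): the firm gets 10 if talks fail, so the union offers 10 and keeps 390.
Round 5 (the firm proposes): the union can get 390 next round, worth 0.97 × 390 = 378.3 now, so the firm offers 378.3, keeping 21.7.
Round 4 (the union proposes): the firm can get 21.7 next round, worth 0.77 × 21.7 = 16.709 now, so the union offers 16.709, keeping 383.291.
Round 3 (the firm proposes): the union can get 383.291 next round, worth 0.97 × 383.291 = 371.79227 now, so the firm offers 371.79227, keeping 28.20773.
Round 2 (the union proposes): the firm can get 28.20773 next round, worth 0.77 × 28.20773 = 21.7199521 now; the union offers that and keeps 378.2800479.
Round 1 (the firm proposes): the union can get 378.2800479 next round, worth 0.97 × 378.2800479 = 366.931646463 now. The firm offers 366.931646463 and keeps 400 − 366.931646463 = 33.068353537.

366.93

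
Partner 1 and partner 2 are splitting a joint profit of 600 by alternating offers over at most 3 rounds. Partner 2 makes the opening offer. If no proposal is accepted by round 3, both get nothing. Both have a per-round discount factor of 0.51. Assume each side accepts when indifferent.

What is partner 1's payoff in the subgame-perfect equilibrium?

Work backward from the last round.
Round 3 (partner 2 proposes): rejection yields 0 for partner 1; partner 2 offers 0 and keeps 600.
Round 2 (partner 1 proposes): partner 2 can get 600 next round, worth 0.51 × 600 = 306 now. Partner 1 offers 306 and keeps 600 − 306 = 294.
Round 1 (partner 2 proposes): partner 1 can get 294 next round, worth 0.51 × 294 = 149.94 now; partner 2 offers that and keeps 450.06.

149.94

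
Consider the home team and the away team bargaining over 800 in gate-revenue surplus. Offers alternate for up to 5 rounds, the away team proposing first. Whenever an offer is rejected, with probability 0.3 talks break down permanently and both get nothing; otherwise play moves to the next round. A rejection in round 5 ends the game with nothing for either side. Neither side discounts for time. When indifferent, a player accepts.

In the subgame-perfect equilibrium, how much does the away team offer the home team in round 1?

250.32

By backward induction:
Round 5 (the away team proposes): rejection yields 0 for the home team; the away team offers 0 and keeps 800.
Round 4 (the home team proposes): rejecting gives the away team an expected 0.7 × 800 = 560, so the home team offers 560, keeping 240.
Round 3 (the away team proposes): rejecting gives the home team an expected 0.7 × 240 = 168, so the away team offers 168, keeping 632.
Round 2 (the home team proposes): rejecting gives the away team an expected 0.7 × 632 = 442.4. The home team offers 442.4 and keeps 800 − 442.4 = 357.6.
Round 1 (the away team proposes): rejecting gives the home team an expected 0.7 × 357.6 = 250.32. The away team offers 250.32 and keeps 800 − 250.32 = 549.68.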